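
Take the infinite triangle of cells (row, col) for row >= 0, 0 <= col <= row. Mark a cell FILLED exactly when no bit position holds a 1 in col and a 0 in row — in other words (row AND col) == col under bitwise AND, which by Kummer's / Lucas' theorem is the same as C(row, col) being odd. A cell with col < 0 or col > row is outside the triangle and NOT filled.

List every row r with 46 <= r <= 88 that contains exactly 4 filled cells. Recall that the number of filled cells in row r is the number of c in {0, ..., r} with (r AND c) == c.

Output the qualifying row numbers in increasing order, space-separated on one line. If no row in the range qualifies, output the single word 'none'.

Answer: 48 65 66 68 72 80

Derivation:
Row r has 2^popcount(r) filled cells, so we need popcount(r) = log2(4) = 2.
Scan r = 46..88 and keep those with exactly 2 one-bits:
r=46=101110 popcount=4 -> skip
r=47=101111 popcount=5 -> skip
r=48=110000 popcount=2 -> KEEP
r=49=110001 popcount=3 -> skip
r=50=110010 popcount=3 -> skip
r=51=110011 popcount=4 -> skip
r=52=110100 popcount=3 -> skip
r=53=110101 popcount=4 -> skip
r=54=110110 popcount=4 -> skip
r=55=110111 popcount=5 -> skip
r=56=111000 popcount=3 -> skip
r=57=111001 popcount=4 -> skip
r=58=111010 popcount=4 -> skip
r=59=111011 popcount=5 -> skip
r=60=111100 popcount=4 -> skip
r=61=111101 popcount=5 -> skip
r=62=111110 popcount=5 -> skip
r=63=111111 popcount=6 -> skip
r=64=1000000 popcount=1 -> skip
r=65=1000001 popcount=2 -> KEEP
r=66=1000010 popcount=2 -> KEEP
r=67=1000011 popcount=3 -> skip
r=68=1000100 popcount=2 -> KEEP
r=69=1000101 popcount=3 -> skip
r=70=1000110 popcount=3 -> skip
r=71=1000111 popcount=4 -> skip
r=72=1001000 popcount=2 -> KEEP
r=73=1001001 popcount=3 -> skip
r=74=1001010 popcount=3 -> skip
r=75=1001011 popcount=4 -> skip
r=76=1001100 popcount=3 -> skip
r=77=1001101 popcount=4 -> skip
r=78=1001110 popcount=4 -> skip
r=79=1001111 popcount=5 -> skip
r=80=1010000 popcount=2 -> KEEP
r=81=1010001 popcount=3 -> skip
r=82=1010010 popcount=3 -> skip
r=83=1010011 popcount=4 -> skip
r=84=1010100 popcount=3 -> skip
r=85=1010101 popcount=4 -> skip
r=86=1010110 popcount=4 -> skip
r=87=1010111 popcount=5 -> skip
r=88=1011000 popcount=3 -> skip
Kept rows: 48 65 66 68 72 80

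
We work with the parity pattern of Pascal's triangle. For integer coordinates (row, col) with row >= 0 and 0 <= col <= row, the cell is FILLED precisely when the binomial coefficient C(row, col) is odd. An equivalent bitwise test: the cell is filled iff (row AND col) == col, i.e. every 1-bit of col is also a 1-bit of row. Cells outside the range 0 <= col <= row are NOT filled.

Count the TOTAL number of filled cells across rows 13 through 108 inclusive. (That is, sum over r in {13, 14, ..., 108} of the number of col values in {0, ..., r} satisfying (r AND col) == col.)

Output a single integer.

r13=1101 pc3: +8 =8
r14=1110 pc3: +8 =16
r15=1111 pc4: +16 =32
r16=10000 pc1: +2 =34
r17=10001 pc2: +4 =38
r18=10010 pc2: +4 =42
r19=10011 pc3: +8 =50
r20=10100 pc2: +4 =54
r21=10101 pc3: +8 =62
r22=10110 pc3: +8 =70
r23=10111 pc4: +16 =86
r24=11000 pc2: +4 =90
r25=11001 pc3: +8 =98
r26=11010 pc3: +8 =106
r27=11011 pc4: +16 =122
r28=11100 pc3: +8 =130
r29=11101 pc4: +16 =146
r30=11110 pc4: +16 =162
r31=11111 pc5: +32 =194
r32=100000 pc1: +2 =196
r33=100001 pc2: +4 =200
r34=100010 pc2: +4 =204
r35=100011 pc3: +8 =212
r36=100100 pc2: +4 =216
r37=100101 pc3: +8 =224
r38=100110 pc3: +8 =232
r39=100111 pc4: +16 =248
r40=101000 pc2: +4 =252
r41=101001 pc3: +8 =260
r42=101010 pc3: +8 =268
r43=101011 pc4: +16 =284
r44=101100 pc3: +8 =292
r45=101101 pc4: +16 =308
r46=101110 pc4: +16 =324
r47=101111 pc5: +32 =356
r48=110000 pc2: +4 =360
r49=110001 pc3: +8 =368
r50=110010 pc3: +8 =376
r51=110011 pc4: +16 =392
r52=110100 pc3: +8 =400
r53=110101 pc4: +16 =416
r54=110110 pc4: +16 =432
r55=110111 pc5: +32 =464
r56=111000 pc3: +8 =472
r57=111001 pc4: +16 =488
r58=111010 pc4: +16 =504
r59=111011 pc5: +32 =536
r60=111100 pc4: +16 =552
r61=111101 pc5: +32 =584
r62=111110 pc5: +32 =616
r63=111111 pc6: +64 =680
r64=1000000 pc1: +2 =682
r65=1000001 pc2: +4 =686
r66=1000010 pc2: +4 =690
r67=1000011 pc3: +8 =698
r68=1000100 pc2: +4 =702
r69=1000101 pc3: +8 =710
r70=1000110 pc3: +8 =718
r71=1000111 pc4: +16 =734
r72=1001000 pc2: +4 =738
r73=1001001 pc3: +8 =746
r74=1001010 pc3: +8 =754
r75=1001011 pc4: +16 =770
r76=1001100 pc3: +8 =778
r77=1001101 pc4: +16 =794
r78=1001110 pc4: +16 =810
r79=1001111 pc5: +32 =842
r80=1010000 pc2: +4 =846
r81=1010001 pc3: +8 =854
r82=1010010 pc3: +8 =862
r83=1010011 pc4: +16 =878
r84=1010100 pc3: +8 =886
r85=1010101 pc4: +16 =902
r86=1010110 pc4: +16 =918
r87=1010111 pc5: +32 =950
r88=1011000 pc3: +8 =958
r89=1011001 pc4: +16 =974
r90=1011010 pc4: +16 =990
r91=1011011 pc5: +32 =1022
r92=1011100 pc4: +16 =1038
r93=1011101 pc5: +32 =1070
r94=1011110 pc5: +32 =1102
r95=1011111 pc6: +64 =1166
r96=1100000 pc2: +4 =1170
r97=1100001 pc3: +8 =1178
r98=1100010 pc3: +8 =1186
r99=1100011 pc4: +16 =1202
r100=1100100 pc3: +8 =1210
r101=1100101 pc4: +16 =1226
r102=1100110 pc4: +16 =1242
r103=1100111 pc5: +32 =1274
r104=1101000 pc3: +8 =1282
r105=1101001 pc4: +16 =1298
r106=1101010 pc4: +16 =1314
r107=1101011 pc5: +32 =1346
r108=1101100 pc4: +16 =1362

Answer: 1362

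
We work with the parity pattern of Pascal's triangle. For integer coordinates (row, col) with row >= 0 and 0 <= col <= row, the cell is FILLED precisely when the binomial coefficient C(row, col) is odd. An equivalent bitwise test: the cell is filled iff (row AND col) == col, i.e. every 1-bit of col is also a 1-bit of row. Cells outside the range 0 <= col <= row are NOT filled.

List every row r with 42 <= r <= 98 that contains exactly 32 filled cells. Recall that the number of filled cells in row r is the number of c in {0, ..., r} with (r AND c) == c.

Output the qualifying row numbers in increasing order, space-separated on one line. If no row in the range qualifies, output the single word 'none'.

Row r has 2^popcount(r) filled cells, so we need popcount(r) = log2(32) = 5.
Scan r = 42..98 and keep those with exactly 5 one-bits:
r=42=101010 popcount=3 -> skip
r=43=101011 popcount=4 -> skip
r=44=101100 popcount=3 -> skip
r=45=101101 popcount=4 -> skip
r=46=101110 popcount=4 -> skip
r=47=101111 popcount=5 -> KEEP
r=48=110000 popcount=2 -> skip
r=49=110001 popcount=3 -> skip
r=50=110010 popcount=3 -> skip
r=51=110011 popcount=4 -> skip
r=52=110100 popcount=3 -> skip
r=53=110101 popcount=4 -> skip
r=54=110110 popcount=4 -> skip
r=55=110111 popcount=5 -> KEEP
r=56=111000 popcount=3 -> skip
r=57=111001 popcount=4 -> skip
r=58=111010 popcount=4 -> skip
r=59=111011 popcount=5 -> KEEP
r=60=111100 popcount=4 -> skip
r=61=111101 popcount=5 -> KEEP
r=62=111110 popcount=5 -> KEEP
r=63=111111 popcount=6 -> skip
r=64=1000000 popcount=1 -> skip
r=65=1000001 popcount=2 -> skip
r=66=1000010 popcount=2 -> skip
r=67=1000011 popcount=3 -> skip
r=68=1000100 popcount=2 -> skip
r=69=1000101 popcount=3 -> skip
r=70=1000110 popcount=3 -> skip
r=71=1000111 popcount=4 -> skip
r=72=1001000 popcount=2 -> skip
r=73=1001001 popcount=3 -> skip
r=74=1001010 popcount=3 -> skip
r=75=1001011 popcount=4 -> skip
r=76=1001100 popcount=3 -> skip
r=77=1001101 popcount=4 -> skip
r=78=1001110 popcount=4 -> skip
r=79=1001111 popcount=5 -> KEEP
r=80=1010000 popcount=2 -> skip
r=81=1010001 popcount=3 -> skip
r=82=1010010 popcount=3 -> skip
r=83=1010011 popcount=4 -> skip
r=84=1010100 popcount=3 -> skip
r=85=1010101 popcount=4 -> skip
r=86=1010110 popcount=4 -> skip
r=87=1010111 popcount=5 -> KEEP
r=88=1011000 popcount=3 -> skip
r=89=1011001 popcount=4 -> skip
r=90=1011010 popcount=4 -> skip
r=91=1011011 popcount=5 -> KEEP
r=92=1011100 popcount=4 -> skip
r=93=1011101 popcount=5 -> KEEP
r=94=1011110 popcount=5 -> KEEP
r=95=1011111 popcount=6 -> skip
r=96=1100000 popcount=2 -> skip
r=97=1100001 popcount=3 -> skip
r=98=1100010 popcount=3 -> skip
Kept rows: 47 55 59 61 62 79 87 91 93 94

Answer: 47 55 59 61 62 79 87 91 93 94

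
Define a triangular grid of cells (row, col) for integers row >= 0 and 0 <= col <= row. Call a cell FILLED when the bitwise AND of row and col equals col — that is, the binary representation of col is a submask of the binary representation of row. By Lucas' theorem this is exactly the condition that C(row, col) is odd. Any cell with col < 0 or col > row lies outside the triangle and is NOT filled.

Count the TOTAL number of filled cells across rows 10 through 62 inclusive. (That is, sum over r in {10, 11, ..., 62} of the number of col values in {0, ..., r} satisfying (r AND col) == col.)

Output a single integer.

Answer: 632

Derivation:
r10=1010 pc2: +4 =4
r11=1011 pc3: +8 =12
r12=1100 pc2: +4 =16
r13=1101 pc3: +8 =24
r14=1110 pc3: +8 =32
r15=1111 pc4: +16 =48
r16=10000 pc1: +2 =50
r17=10001 pc2: +4 =54
r18=10010 pc2: +4 =58
r19=10011 pc3: +8 =66
r20=10100 pc2: +4 =70
r21=10101 pc3: +8 =78
r22=10110 pc3: +8 =86
r23=10111 pc4: +16 =102
r24=11000 pc2: +4 =106
r25=11001 pc3: +8 =114
r26=11010 pc3: +8 =122
r27=11011 pc4: +16 =138
r28=11100 pc3: +8 =146
r29=11101 pc4: +16 =162
r30=11110 pc4: +16 =178
r31=11111 pc5: +32 =210
r32=100000 pc1: +2 =212
r33=100001 pc2: +4 =216
r34=100010 pc2: +4 =220
r35=100011 pc3: +8 =228
r36=100100 pc2: +4 =232
r37=100101 pc3: +8 =240
r38=100110 pc3: +8 =248
r39=100111 pc4: +16 =264
r40=101000 pc2: +4 =268
r41=101001 pc3: +8 =276
r42=101010 pc3: +8 =284
r43=101011 pc4: +16 =300
r44=101100 pc3: +8 =308
r45=101101 pc4: +16 =324
r46=101110 pc4: +16 =340
r47=101111 pc5: +32 =372
r48=110000 pc2: +4 =376
r49=110001 pc3: +8 =384
r50=110010 pc3: +8 =392
r51=110011 pc4: +16 =408
r52=110100 pc3: +8 =416
r53=110101 pc4: +16 =432
r54=110110 pc4: +16 =448
r55=110111 pc5: +32 =480
r56=111000 pc3: +8 =488
r57=111001 pc4: +16 =504
r58=111010 pc4: +16 =520
r59=111011 pc5: +32 =552
r60=111100 pc4: +16 =568
r61=111101 pc5: +32 =600
r62=111110 pc5: +32 =632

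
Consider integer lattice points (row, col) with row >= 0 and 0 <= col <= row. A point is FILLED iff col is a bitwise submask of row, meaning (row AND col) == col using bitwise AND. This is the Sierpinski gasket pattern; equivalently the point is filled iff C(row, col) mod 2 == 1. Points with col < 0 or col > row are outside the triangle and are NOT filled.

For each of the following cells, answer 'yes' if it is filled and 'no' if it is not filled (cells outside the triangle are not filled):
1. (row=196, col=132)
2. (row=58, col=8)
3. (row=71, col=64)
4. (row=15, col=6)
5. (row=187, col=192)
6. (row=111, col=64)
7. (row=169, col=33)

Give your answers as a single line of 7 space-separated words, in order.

(196,132): row=0b11000100, col=0b10000100, row AND col = 0b10000100 = 132; 132 == 132 -> filled
(58,8): row=0b111010, col=0b1000, row AND col = 0b1000 = 8; 8 == 8 -> filled
(71,64): row=0b1000111, col=0b1000000, row AND col = 0b1000000 = 64; 64 == 64 -> filled
(15,6): row=0b1111, col=0b110, row AND col = 0b110 = 6; 6 == 6 -> filled
(187,192): col outside [0, 187] -> not filled
(111,64): row=0b1101111, col=0b1000000, row AND col = 0b1000000 = 64; 64 == 64 -> filled
(169,33): row=0b10101001, col=0b100001, row AND col = 0b100001 = 33; 33 == 33 -> filled

Answer: yes yes yes yes no yes yes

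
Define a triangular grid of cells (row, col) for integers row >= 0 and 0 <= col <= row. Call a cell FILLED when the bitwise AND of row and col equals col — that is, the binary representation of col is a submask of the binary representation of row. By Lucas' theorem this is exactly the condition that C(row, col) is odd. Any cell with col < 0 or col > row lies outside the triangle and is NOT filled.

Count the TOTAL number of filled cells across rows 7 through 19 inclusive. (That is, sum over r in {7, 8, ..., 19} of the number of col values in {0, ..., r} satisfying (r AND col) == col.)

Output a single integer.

Answer: 80

Derivation:
r7=111 pc3: +8 =8
r8=1000 pc1: +2 =10
r9=1001 pc2: +4 =14
r10=1010 pc2: +4 =18
r11=1011 pc3: +8 =26
r12=1100 pc2: +4 =30
r13=1101 pc3: +8 =38
r14=1110 pc3: +8 =46
r15=1111 pc4: +16 =62
r16=10000 pc1: +2 =64
r17=10001 pc2: +4 =68
r18=10010 pc2: +4 =72
r19=10011 pc3: +8 =80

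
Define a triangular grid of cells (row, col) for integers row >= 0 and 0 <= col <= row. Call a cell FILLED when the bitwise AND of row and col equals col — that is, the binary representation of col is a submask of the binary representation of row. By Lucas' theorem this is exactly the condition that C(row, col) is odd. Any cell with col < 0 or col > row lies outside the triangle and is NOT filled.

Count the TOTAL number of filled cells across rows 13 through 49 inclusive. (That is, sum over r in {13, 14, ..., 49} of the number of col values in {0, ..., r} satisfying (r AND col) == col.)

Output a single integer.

r13=1101 pc3: +8 =8
r14=1110 pc3: +8 =16
r15=1111 pc4: +16 =32
r16=10000 pc1: +2 =34
r17=10001 pc2: +4 =38
r18=10010 pc2: +4 =42
r19=10011 pc3: +8 =50
r20=10100 pc2: +4 =54
r21=10101 pc3: +8 =62
r22=10110 pc3: +8 =70
r23=10111 pc4: +16 =86
r24=11000 pc2: +4 =90
r25=11001 pc3: +8 =98
r26=11010 pc3: +8 =106
r27=11011 pc4: +16 =122
r28=11100 pc3: +8 =130
r29=11101 pc4: +16 =146
r30=11110 pc4: +16 =162
r31=11111 pc5: +32 =194
r32=100000 pc1: +2 =196
r33=100001 pc2: +4 =200
r34=100010 pc2: +4 =204
r35=100011 pc3: +8 =212
r36=100100 pc2: +4 =216
r37=100101 pc3: +8 =224
r38=100110 pc3: +8 =232
r39=100111 pc4: +16 =248
r40=101000 pc2: +4 =252
r41=101001 pc3: +8 =260
r42=101010 pc3: +8 =268
r43=101011 pc4: +16 =284
r44=101100 pc3: +8 =292
r45=101101 pc4: +16 =308
r46=101110 pc4: +16 =324
r47=101111 pc5: +32 =356
r48=110000 pc2: +4 =360
r49=110001 pc3: +8 =368

Answer: 368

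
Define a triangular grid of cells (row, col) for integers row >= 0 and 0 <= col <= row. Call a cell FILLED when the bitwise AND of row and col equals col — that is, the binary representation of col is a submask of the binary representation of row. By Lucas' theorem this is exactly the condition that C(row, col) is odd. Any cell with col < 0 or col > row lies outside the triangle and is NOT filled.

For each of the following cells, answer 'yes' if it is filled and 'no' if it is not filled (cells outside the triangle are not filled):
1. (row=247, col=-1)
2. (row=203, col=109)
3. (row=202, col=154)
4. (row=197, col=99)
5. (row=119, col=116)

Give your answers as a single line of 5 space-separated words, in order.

Answer: no no no no yes

Derivation:
(247,-1): col outside [0, 247] -> not filled
(203,109): row=0b11001011, col=0b1101101, row AND col = 0b1001001 = 73; 73 != 109 -> empty
(202,154): row=0b11001010, col=0b10011010, row AND col = 0b10001010 = 138; 138 != 154 -> empty
(197,99): row=0b11000101, col=0b1100011, row AND col = 0b1000001 = 65; 65 != 99 -> empty
(119,116): row=0b1110111, col=0b1110100, row AND col = 0b1110100 = 116; 116 == 116 -> filled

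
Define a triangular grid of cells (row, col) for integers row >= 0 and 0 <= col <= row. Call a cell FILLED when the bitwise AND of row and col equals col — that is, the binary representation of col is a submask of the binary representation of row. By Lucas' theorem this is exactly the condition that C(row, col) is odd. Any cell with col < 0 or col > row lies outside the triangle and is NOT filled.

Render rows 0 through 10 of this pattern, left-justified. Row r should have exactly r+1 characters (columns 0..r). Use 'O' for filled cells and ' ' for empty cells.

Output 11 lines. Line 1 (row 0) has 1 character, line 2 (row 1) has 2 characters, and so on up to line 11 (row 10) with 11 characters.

Answer: O
OO
O O
OOOO
O   O
OO  OO
O O O O
OOOOOOOO
O       O
OO      OO
O O     O O

Derivation:
r0=0: O
r1=1: OO
r2=10: O O
r3=11: OOOO
r4=100: O   O
r5=101: OO  OO
r6=110: O O O O
r7=111: OOOOOOOO
r8=1000: O       O
r9=1001: OO      OO
r10=1010: O O     O O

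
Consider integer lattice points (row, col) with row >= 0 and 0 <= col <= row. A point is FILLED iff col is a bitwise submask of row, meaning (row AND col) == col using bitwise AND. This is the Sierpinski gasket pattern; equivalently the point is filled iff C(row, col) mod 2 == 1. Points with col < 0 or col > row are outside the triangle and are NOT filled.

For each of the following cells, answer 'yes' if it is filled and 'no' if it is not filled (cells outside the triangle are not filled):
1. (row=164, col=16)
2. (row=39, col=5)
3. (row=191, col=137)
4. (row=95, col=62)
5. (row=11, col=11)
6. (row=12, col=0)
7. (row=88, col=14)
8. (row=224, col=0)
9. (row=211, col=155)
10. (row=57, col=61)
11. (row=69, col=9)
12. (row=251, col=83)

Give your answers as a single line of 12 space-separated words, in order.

Answer: no yes yes no yes yes no yes no no no yes

Derivation:
(164,16): row=0b10100100, col=0b10000, row AND col = 0b0 = 0; 0 != 16 -> empty
(39,5): row=0b100111, col=0b101, row AND col = 0b101 = 5; 5 == 5 -> filled
(191,137): row=0b10111111, col=0b10001001, row AND col = 0b10001001 = 137; 137 == 137 -> filled
(95,62): row=0b1011111, col=0b111110, row AND col = 0b11110 = 30; 30 != 62 -> empty
(11,11): row=0b1011, col=0b1011, row AND col = 0b1011 = 11; 11 == 11 -> filled
(12,0): row=0b1100, col=0b0, row AND col = 0b0 = 0; 0 == 0 -> filled
(88,14): row=0b1011000, col=0b1110, row AND col = 0b1000 = 8; 8 != 14 -> empty
(224,0): row=0b11100000, col=0b0, row AND col = 0b0 = 0; 0 == 0 -> filled
(211,155): row=0b11010011, col=0b10011011, row AND col = 0b10010011 = 147; 147 != 155 -> empty
(57,61): col outside [0, 57] -> not filled
(69,9): row=0b1000101, col=0b1001, row AND col = 0b1 = 1; 1 != 9 -> empty
(251,83): row=0b11111011, col=0b1010011, row AND col = 0b1010011 = 83; 83 == 83 -> filled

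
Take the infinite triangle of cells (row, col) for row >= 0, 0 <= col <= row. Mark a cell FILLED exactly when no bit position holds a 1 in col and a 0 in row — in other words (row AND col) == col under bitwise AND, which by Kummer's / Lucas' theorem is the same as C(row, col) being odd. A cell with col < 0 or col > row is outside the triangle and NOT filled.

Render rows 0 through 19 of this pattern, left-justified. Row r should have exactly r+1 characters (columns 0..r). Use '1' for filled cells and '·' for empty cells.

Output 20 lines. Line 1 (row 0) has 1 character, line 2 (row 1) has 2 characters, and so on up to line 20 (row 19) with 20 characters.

Answer: 1
11
1·1
1111
1···1
11··11
1·1·1·1
11111111
1·······1
11······11
1·1·····1·1
1111····1111
1···1···1···1
11··11··11··11
1·1·1·1·1·1·1·1
1111111111111111
1···············1
11··············11
1·1·············1·1
1111············1111

Derivation:
r0=0: 1
r1=1: 11
r2=10: 1·1
r3=11: 1111
r4=100: 1···1
r5=101: 11··11
r6=110: 1·1·1·1
r7=111: 11111111
r8=1000: 1·······1
r9=1001: 11······11
r10=1010: 1·1·····1·1
r11=1011: 1111····1111
r12=1100: 1···1···1···1
r13=1101: 11··11··11··11
r14=1110: 1·1·1·1·1·1·1·1
r15=1111: 1111111111111111
r16=10000: 1···············1
r17=10001: 11··············11
r18=10010: 1·1·············1·1
r19=10011: 1111············1111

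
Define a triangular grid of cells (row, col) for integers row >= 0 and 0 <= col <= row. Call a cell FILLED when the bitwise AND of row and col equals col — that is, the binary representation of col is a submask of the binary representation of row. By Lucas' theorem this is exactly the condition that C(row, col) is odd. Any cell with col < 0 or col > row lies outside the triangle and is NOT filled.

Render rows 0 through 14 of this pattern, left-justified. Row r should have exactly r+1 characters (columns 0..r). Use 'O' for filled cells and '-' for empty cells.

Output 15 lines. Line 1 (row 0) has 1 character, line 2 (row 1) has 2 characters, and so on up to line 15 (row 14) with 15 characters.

Answer: O
OO
O-O
OOOO
O---O
OO--OO
O-O-O-O
OOOOOOOO
O-------O
OO------OO
O-O-----O-O
OOOO----OOOO
O---O---O---O
OO--OO--OO--OO
O-O-O-O-O-O-O-O

Derivation:
r0=0: O
r1=1: OO
r2=10: O-O
r3=11: OOOO
r4=100: O---O
r5=101: OO--OO
r6=110: O-O-O-O
r7=111: OOOOOOOO
r8=1000: O-------O
r9=1001: OO------OO
r10=1010: O-O-----O-O
r11=1011: OOOO----OOOO
r12=1100: O---O---O---O
r13=1101: OO--OO--OO--OO
r14=1110: O-O-O-O-O-O-O-O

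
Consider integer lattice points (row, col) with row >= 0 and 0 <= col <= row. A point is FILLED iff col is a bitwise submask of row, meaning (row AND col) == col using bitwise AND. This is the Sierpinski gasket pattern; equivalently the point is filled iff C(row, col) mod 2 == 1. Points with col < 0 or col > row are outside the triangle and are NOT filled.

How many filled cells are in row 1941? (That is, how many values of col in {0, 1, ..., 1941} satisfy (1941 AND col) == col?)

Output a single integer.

1941 in binary = 11110010101
popcount(1941) = number of 1-bits in 11110010101 = 7
A col c satisfies (1941 AND c) == c iff every set bit of c is also set in 1941; each of the 7 set bits of 1941 can independently be on or off in c.
count = 2^7 = 128

Answer: 128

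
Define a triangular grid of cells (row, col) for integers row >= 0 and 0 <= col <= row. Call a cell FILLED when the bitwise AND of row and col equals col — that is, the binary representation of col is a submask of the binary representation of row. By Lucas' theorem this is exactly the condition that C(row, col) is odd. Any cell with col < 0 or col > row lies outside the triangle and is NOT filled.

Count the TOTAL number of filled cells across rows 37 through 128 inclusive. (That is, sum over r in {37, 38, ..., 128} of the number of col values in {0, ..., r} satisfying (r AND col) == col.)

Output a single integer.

Answer: 1924

Derivation:
r37=100101 pc3: +8 =8
r38=100110 pc3: +8 =16
r39=100111 pc4: +16 =32
r40=101000 pc2: +4 =36
r41=101001 pc3: +8 =44
r42=101010 pc3: +8 =52
r43=101011 pc4: +16 =68
r44=101100 pc3: +8 =76
r45=101101 pc4: +16 =92
r46=101110 pc4: +16 =108
r47=101111 pc5: +32 =140
r48=110000 pc2: +4 =144
r49=110001 pc3: +8 =152
r50=110010 pc3: +8 =160
r51=110011 pc4: +16 =176
r52=110100 pc3: +8 =184
r53=110101 pc4: +16 =200
r54=110110 pc4: +16 =216
r55=110111 pc5: +32 =248
r56=111000 pc3: +8 =256
r57=111001 pc4: +16 =272
r58=111010 pc4: +16 =288
r59=111011 pc5: +32 =320
r60=111100 pc4: +16 =336
r61=111101 pc5: +32 =368
r62=111110 pc5: +32 =400
r63=111111 pc6: +64 =464
r64=1000000 pc1: +2 =466
r65=1000001 pc2: +4 =470
r66=1000010 pc2: +4 =474
r67=1000011 pc3: +8 =482
r68=1000100 pc2: +4 =486
r69=1000101 pc3: +8 =494
r70=1000110 pc3: +8 =502
r71=1000111 pc4: +16 =518
r72=1001000 pc2: +4 =522
r73=1001001 pc3: +8 =530
r74=1001010 pc3: +8 =538
r75=1001011 pc4: +16 =554
r76=1001100 pc3: +8 =562
r77=1001101 pc4: +16 =578
r78=1001110 pc4: +16 =594
r79=1001111 pc5: +32 =626
r80=1010000 pc2: +4 =630
r81=1010001 pc3: +8 =638
r82=1010010 pc3: +8 =646
r83=1010011 pc4: +16 =662
r84=1010100 pc3: +8 =670
r85=1010101 pc4: +16 =686
r86=1010110 pc4: +16 =702
r87=1010111 pc5: +32 =734
r88=1011000 pc3: +8 =742
r89=1011001 pc4: +16 =758
r90=1011010 pc4: +16 =774
r91=1011011 pc5: +32 =806
r92=1011100 pc4: +16 =822
r93=1011101 pc5: +32 =854
r94=1011110 pc5: +32 =886
r95=1011111 pc6: +64 =950
r96=1100000 pc2: +4 =954
r97=1100001 pc3: +8 =962
r98=1100010 pc3: +8 =970
r99=1100011 pc4: +16 =986
r100=1100100 pc3: +8 =994
r101=1100101 pc4: +16 =1010
r102=1100110 pc4: +16 =1026
r103=1100111 pc5: +32 =1058
r104=1101000 pc3: +8 =1066
r105=1101001 pc4: +16 =1082
r106=1101010 pc4: +16 =1098
r107=1101011 pc5: +32 =1130
r108=1101100 pc4: +16 =1146
r109=1101101 pc5: +32 =1178
r110=1101110 pc5: +32 =1210
r111=1101111 pc6: +64 =1274
r112=1110000 pc3: +8 =1282
r113=1110001 pc4: +16 =1298
r114=1110010 pc4: +16 =1314
r115=1110011 pc5: +32 =1346
r116=1110100 pc4: +16 =1362
r117=1110101 pc5: +32 =1394
r118=1110110 pc5: +32 =1426
r119=1110111 pc6: +64 =1490
r120=1111000 pc4: +16 =1506
r121=1111001 pc5: +32 =1538
r122=1111010 pc5: +32 =1570
r123=1111011 pc6: +64 =1634
r124=1111100 pc5: +32 =1666
r125=1111101 pc6: +64 =1730
r126=1111110 pc6: +64 =1794
r127=1111111 pc7: +128 =1922
r128=10000000 pc1: +2 =1924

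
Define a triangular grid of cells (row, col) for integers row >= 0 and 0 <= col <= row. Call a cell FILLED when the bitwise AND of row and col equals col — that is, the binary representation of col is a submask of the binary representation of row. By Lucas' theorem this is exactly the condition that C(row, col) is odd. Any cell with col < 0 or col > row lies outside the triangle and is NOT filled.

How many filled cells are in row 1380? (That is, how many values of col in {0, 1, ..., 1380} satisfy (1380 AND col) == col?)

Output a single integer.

1380 in binary = 10101100100
popcount(1380) = number of 1-bits in 10101100100 = 5
A col c satisfies (1380 AND c) == c iff every set bit of c is also set in 1380; each of the 5 set bits of 1380 can independently be on or off in c.
count = 2^5 = 32

Answer: 32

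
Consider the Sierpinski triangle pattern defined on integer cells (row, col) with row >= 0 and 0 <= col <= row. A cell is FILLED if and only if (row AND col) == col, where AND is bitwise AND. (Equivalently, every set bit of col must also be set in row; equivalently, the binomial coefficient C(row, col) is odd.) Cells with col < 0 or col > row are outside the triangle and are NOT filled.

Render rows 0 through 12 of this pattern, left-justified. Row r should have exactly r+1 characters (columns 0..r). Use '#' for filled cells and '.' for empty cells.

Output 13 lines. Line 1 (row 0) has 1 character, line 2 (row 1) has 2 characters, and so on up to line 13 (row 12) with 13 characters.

r0=0: #
r1=1: ##
r2=10: #.#
r3=11: ####
r4=100: #...#
r5=101: ##..##
r6=110: #.#.#.#
r7=111: ########
r8=1000: #.......#
r9=1001: ##......##
r10=1010: #.#.....#.#
r11=1011: ####....####
r12=1100: #...#...#...#

Answer: #
##
#.#
####
#...#
##..##
#.#.#.#
########
#.......#
##......##
#.#.....#.#
####....####
#...#...#...#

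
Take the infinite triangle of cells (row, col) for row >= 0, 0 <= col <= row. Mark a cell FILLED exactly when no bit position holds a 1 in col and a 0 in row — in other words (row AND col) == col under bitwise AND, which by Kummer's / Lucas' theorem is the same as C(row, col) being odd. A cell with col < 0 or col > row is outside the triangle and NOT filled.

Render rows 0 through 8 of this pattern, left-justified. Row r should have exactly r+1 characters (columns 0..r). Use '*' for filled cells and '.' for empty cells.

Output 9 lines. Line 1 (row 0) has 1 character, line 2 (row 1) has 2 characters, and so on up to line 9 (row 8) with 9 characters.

Answer: *
**
*.*
****
*...*
**..**
*.*.*.*
********
*.......*

Derivation:
r0=0: *
r1=1: **
r2=10: *.*
r3=11: ****
r4=100: *...*
r5=101: **..**
r6=110: *.*.*.*
r7=111: ********
r8=1000: *.......*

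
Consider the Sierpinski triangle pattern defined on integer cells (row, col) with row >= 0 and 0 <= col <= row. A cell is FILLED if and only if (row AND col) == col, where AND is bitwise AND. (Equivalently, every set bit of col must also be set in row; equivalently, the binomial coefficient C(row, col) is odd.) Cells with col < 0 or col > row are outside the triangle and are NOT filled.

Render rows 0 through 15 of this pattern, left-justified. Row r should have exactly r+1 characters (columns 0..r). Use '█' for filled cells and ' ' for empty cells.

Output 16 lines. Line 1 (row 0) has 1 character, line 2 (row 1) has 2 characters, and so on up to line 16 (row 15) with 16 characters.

Answer: █
██
█ █
████
█   █
██  ██
█ █ █ █
████████
█       █
██      ██
█ █     █ █
████    ████
█   █   █   █
██  ██  ██  ██
█ █ █ █ █ █ █ █
████████████████

Derivation:
r0=0: █
r1=1: ██
r2=10: █ █
r3=11: ████
r4=100: █   █
r5=101: ██  ██
r6=110: █ █ █ █
r7=111: ████████
r8=1000: █       █
r9=1001: ██      ██
r10=1010: █ █     █ █
r11=1011: ████    ████
r12=1100: █   █   █   █
r13=1101: ██  ██  ██  ██
r14=1110: █ █ █ █ █ █ █ █
r15=1111: ████████████████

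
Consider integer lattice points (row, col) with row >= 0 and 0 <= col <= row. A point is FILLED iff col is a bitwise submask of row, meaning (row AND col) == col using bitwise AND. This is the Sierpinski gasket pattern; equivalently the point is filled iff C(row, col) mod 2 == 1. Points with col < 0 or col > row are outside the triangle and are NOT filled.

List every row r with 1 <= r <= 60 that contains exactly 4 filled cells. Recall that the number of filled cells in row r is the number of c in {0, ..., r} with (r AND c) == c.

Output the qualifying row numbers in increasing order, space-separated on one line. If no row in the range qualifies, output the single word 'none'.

Row r has 2^popcount(r) filled cells, so we need popcount(r) = log2(4) = 2.
Scan r = 1..60 and keep those with exactly 2 one-bits:
r=1=1 popcount=1 -> skip
r=2=10 popcount=1 -> skip
r=3=11 popcount=2 -> KEEP
r=4=100 popcount=1 -> skip
r=5=101 popcount=2 -> KEEP
r=6=110 popcount=2 -> KEEP
r=7=111 popcount=3 -> skip
r=8=1000 popcount=1 -> skip
r=9=1001 popcount=2 -> KEEP
r=10=1010 popcount=2 -> KEEP
r=11=1011 popcount=3 -> skip
r=12=1100 popcount=2 -> KEEP
r=13=1101 popcount=3 -> skip
r=14=1110 popcount=3 -> skip
r=15=1111 popcount=4 -> skip
r=16=10000 popcount=1 -> skip
r=17=10001 popcount=2 -> KEEP
r=18=10010 popcount=2 -> KEEP
r=19=10011 popcount=3 -> skip
r=20=10100 popcount=2 -> KEEP
r=21=10101 popcount=3 -> skip
r=22=10110 popcount=3 -> skip
r=23=10111 popcount=4 -> skip
r=24=11000 popcount=2 -> KEEP
r=25=11001 popcount=3 -> skip
r=26=11010 popcount=3 -> skip
r=27=11011 popcount=4 -> skip
r=28=11100 popcount=3 -> skip
r=29=11101 popcount=4 -> skip
r=30=11110 popcount=4 -> skip
r=31=11111 popcount=5 -> skip
r=32=100000 popcount=1 -> skip
r=33=100001 popcount=2 -> KEEP
r=34=100010 popcount=2 -> KEEP
r=35=100011 popcount=3 -> skip
r=36=100100 popcount=2 -> KEEP
r=37=100101 popcount=3 -> skip
r=38=100110 popcount=3 -> skip
r=39=100111 popcount=4 -> skip
r=40=101000 popcount=2 -> KEEP
r=41=101001 popcount=3 -> skip
r=42=101010 popcount=3 -> skip
r=43=101011 popcount=4 -> skip
r=44=101100 popcount=3 -> skip
r=45=101101 popcount=4 -> skip
r=46=101110 popcount=4 -> skip
r=47=101111 popcount=5 -> skip
r=48=110000 popcount=2 -> KEEP
r=49=110001 popcount=3 -> skip
r=50=110010 popcount=3 -> skip
r=51=110011 popcount=4 -> skip
r=52=110100 popcount=3 -> skip
r=53=110101 popcount=4 -> skip
r=54=110110 popcount=4 -> skip
r=55=110111 popcount=5 -> skip
r=56=111000 popcount=3 -> skip
r=57=111001 popcount=4 -> skip
r=58=111010 popcount=4 -> skip
r=59=111011 popcount=5 -> skip
r=60=111100 popcount=4 -> skip
Kept rows: 3 5 6 9 10 12 17 18 20 24 33 34 36 40 48

Answer: 3 5 6 9 10 12 17 18 20 24 33 34 36 40 48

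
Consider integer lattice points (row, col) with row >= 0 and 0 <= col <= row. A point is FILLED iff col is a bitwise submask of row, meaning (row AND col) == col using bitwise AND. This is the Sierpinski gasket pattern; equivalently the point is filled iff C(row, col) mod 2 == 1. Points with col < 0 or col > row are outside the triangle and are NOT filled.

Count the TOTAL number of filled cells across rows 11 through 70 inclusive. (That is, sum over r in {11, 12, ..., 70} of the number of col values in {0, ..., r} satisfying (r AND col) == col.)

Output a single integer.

Answer: 730

Derivation:
r11=1011 pc3: +8 =8
r12=1100 pc2: +4 =12
r13=1101 pc3: +8 =20
r14=1110 pc3: +8 =28
r15=1111 pc4: +16 =44
r16=10000 pc1: +2 =46
r17=10001 pc2: +4 =50
r18=10010 pc2: +4 =54
r19=10011 pc3: +8 =62
r20=10100 pc2: +4 =66
r21=10101 pc3: +8 =74
r22=10110 pc3: +8 =82
r23=10111 pc4: +16 =98
r24=11000 pc2: +4 =102
r25=11001 pc3: +8 =110
r26=11010 pc3: +8 =118
r27=11011 pc4: +16 =134
r28=11100 pc3: +8 =142
r29=11101 pc4: +16 =158
r30=11110 pc4: +16 =174
r31=11111 pc5: +32 =206
r32=100000 pc1: +2 =208
r33=100001 pc2: +4 =212
r34=100010 pc2: +4 =216
r35=100011 pc3: +8 =224
r36=100100 pc2: +4 =228
r37=100101 pc3: +8 =236
r38=100110 pc3: +8 =244
r39=100111 pc4: +16 =260
r40=101000 pc2: +4 =264
r41=101001 pc3: +8 =272
r42=101010 pc3: +8 =280
r43=101011 pc4: +16 =296
r44=101100 pc3: +8 =304
r45=101101 pc4: +16 =320
r46=101110 pc4: +16 =336
r47=101111 pc5: +32 =368
r48=110000 pc2: +4 =372
r49=110001 pc3: +8 =380
r50=110010 pc3: +8 =388
r51=110011 pc4: +16 =404
r52=110100 pc3: +8 =412
r53=110101 pc4: +16 =428
r54=110110 pc4: +16 =444
r55=110111 pc5: +32 =476
r56=111000 pc3: +8 =484
r57=111001 pc4: +16 =500
r58=111010 pc4: +16 =516
r59=111011 pc5: +32 =548
r60=111100 pc4: +16 =564
r61=111101 pc5: +32 =596
r62=111110 pc5: +32 =628
r63=111111 pc6: +64 =692
r64=1000000 pc1: +2 =694
r65=1000001 pc2: +4 =698
r66=1000010 pc2: +4 =702
r67=1000011 pc3: +8 =710
r68=1000100 pc2: +4 =714
r69=1000101 pc3: +8 =722
r70=1000110 pc3: +8 =730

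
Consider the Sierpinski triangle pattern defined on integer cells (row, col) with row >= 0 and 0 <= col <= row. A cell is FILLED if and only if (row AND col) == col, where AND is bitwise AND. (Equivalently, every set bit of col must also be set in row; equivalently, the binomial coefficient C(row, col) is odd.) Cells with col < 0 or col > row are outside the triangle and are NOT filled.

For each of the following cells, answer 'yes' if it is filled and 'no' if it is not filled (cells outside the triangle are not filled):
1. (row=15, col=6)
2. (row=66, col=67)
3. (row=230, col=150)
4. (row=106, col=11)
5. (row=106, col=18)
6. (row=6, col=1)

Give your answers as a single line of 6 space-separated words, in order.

(15,6): row=0b1111, col=0b110, row AND col = 0b110 = 6; 6 == 6 -> filled
(66,67): col outside [0, 66] -> not filled
(230,150): row=0b11100110, col=0b10010110, row AND col = 0b10000110 = 134; 134 != 150 -> empty
(106,11): row=0b1101010, col=0b1011, row AND col = 0b1010 = 10; 10 != 11 -> empty
(106,18): row=0b1101010, col=0b10010, row AND col = 0b10 = 2; 2 != 18 -> empty
(6,1): row=0b110, col=0b1, row AND col = 0b0 = 0; 0 != 1 -> empty

Answer: yes no no no no no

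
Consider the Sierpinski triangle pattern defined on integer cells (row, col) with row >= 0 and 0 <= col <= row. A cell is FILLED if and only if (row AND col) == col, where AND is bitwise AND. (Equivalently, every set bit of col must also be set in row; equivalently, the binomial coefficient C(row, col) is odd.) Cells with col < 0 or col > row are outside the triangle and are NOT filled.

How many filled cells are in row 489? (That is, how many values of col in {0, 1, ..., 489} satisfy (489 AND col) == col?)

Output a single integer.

489 in binary = 111101001
popcount(489) = number of 1-bits in 111101001 = 6
A col c satisfies (489 AND c) == c iff every set bit of c is also set in 489; each of the 6 set bits of 489 can independently be on or off in c.
count = 2^6 = 64

Answer: 64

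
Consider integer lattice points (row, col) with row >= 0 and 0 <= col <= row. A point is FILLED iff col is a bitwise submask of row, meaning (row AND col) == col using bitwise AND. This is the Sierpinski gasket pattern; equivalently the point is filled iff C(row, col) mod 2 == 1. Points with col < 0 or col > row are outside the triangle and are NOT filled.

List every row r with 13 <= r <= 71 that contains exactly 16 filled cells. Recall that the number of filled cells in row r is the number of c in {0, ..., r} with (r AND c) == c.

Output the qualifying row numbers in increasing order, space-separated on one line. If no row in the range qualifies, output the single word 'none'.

Row r has 2^popcount(r) filled cells, so we need popcount(r) = log2(16) = 4.
Scan r = 13..71 and keep those with exactly 4 one-bits:
r=13=1101 popcount=3 -> skip
r=14=1110 popcount=3 -> skip
r=15=1111 popcount=4 -> KEEP
r=16=10000 popcount=1 -> skip
r=17=10001 popcount=2 -> skip
r=18=10010 popcount=2 -> skip
r=19=10011 popcount=3 -> skip
r=20=10100 popcount=2 -> skip
r=21=10101 popcount=3 -> skip
r=22=10110 popcount=3 -> skip
r=23=10111 popcount=4 -> KEEP
r=24=11000 popcount=2 -> skip
r=25=11001 popcount=3 -> skip
r=26=11010 popcount=3 -> skip
r=27=11011 popcount=4 -> KEEP
r=28=11100 popcount=3 -> skip
r=29=11101 popcount=4 -> KEEP
r=30=11110 popcount=4 -> KEEP
r=31=11111 popcount=5 -> skip
r=32=100000 popcount=1 -> skip
r=33=100001 popcount=2 -> skip
r=34=100010 popcount=2 -> skip
r=35=100011 popcount=3 -> skip
r=36=100100 popcount=2 -> skip
r=37=100101 popcount=3 -> skip
r=38=100110 popcount=3 -> skip
r=39=100111 popcount=4 -> KEEP
r=40=101000 popcount=2 -> skip
r=41=101001 popcount=3 -> skip
r=42=101010 popcount=3 -> skip
r=43=101011 popcount=4 -> KEEP
r=44=101100 popcount=3 -> skip
r=45=101101 popcount=4 -> KEEP
r=46=101110 popcount=4 -> KEEP
r=47=101111 popcount=5 -> skip
r=48=110000 popcount=2 -> skip
r=49=110001 popcount=3 -> skip
r=50=110010 popcount=3 -> skip
r=51=110011 popcount=4 -> KEEP
r=52=110100 popcount=3 -> skip
r=53=110101 popcount=4 -> KEEP
r=54=110110 popcount=4 -> KEEP
r=55=110111 popcount=5 -> skip
r=56=111000 popcount=3 -> skip
r=57=111001 popcount=4 -> KEEP
r=58=111010 popcount=4 -> KEEP
r=59=111011 popcount=5 -> skip
r=60=111100 popcount=4 -> KEEP
r=61=111101 popcount=5 -> skip
r=62=111110 popcount=5 -> skip
r=63=111111 popcount=6 -> skip
r=64=1000000 popcount=1 -> skip
r=65=1000001 popcount=2 -> skip
r=66=1000010 popcount=2 -> skip
r=67=1000011 popcount=3 -> skip
r=68=1000100 popcount=2 -> skip
r=69=1000101 popcount=3 -> skip
r=70=1000110 popcount=3 -> skip
r=71=1000111 popcount=4 -> KEEP
Kept rows: 15 23 27 29 30 39 43 45 46 51 53 54 57 58 60 71

Answer: 15 23 27 29 30 39 43 45 46 51 53 54 57 58 60 71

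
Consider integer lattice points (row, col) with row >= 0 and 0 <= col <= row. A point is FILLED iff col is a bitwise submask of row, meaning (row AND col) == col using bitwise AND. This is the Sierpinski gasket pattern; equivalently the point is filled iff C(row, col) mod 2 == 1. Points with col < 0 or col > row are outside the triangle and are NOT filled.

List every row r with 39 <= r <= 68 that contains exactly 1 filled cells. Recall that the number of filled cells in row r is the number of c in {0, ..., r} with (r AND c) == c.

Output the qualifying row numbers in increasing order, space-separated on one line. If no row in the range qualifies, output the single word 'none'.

Answer: none

Derivation:
Row r has 2^popcount(r) filled cells, so we need popcount(r) = log2(1) = 0.
Scan r = 39..68 and keep those with exactly 0 one-bits:
r=39=100111 popcount=4 -> skip
r=40=101000 popcount=2 -> skip
r=41=101001 popcount=3 -> skip
r=42=101010 popcount=3 -> skip
r=43=101011 popcount=4 -> skip
r=44=101100 popcount=3 -> skip
r=45=101101 popcount=4 -> skip
r=46=101110 popcount=4 -> skip
r=47=101111 popcount=5 -> skip
r=48=110000 popcount=2 -> skip
r=49=110001 popcount=3 -> skip
r=50=110010 popcount=3 -> skip
r=51=110011 popcount=4 -> skip
r=52=110100 popcount=3 -> skip
r=53=110101 popcount=4 -> skip
r=54=110110 popcount=4 -> skip
r=55=110111 popcount=5 -> skip
r=56=111000 popcount=3 -> skip
r=57=111001 popcount=4 -> skip
r=58=111010 popcount=4 -> skip
r=59=111011 popcount=5 -> skip
r=60=111100 popcount=4 -> skip
r=61=111101 popcount=5 -> skip
r=62=111110 popcount=5 -> skip
r=63=111111 popcount=6 -> skip
r=64=1000000 popcount=1 -> skip
r=65=1000001 popcount=2 -> skip
r=66=1000010 popcount=2 -> skip
r=67=1000011 popcount=3 -> skip
r=68=1000100 popcount=2 -> skip
Kept rows: none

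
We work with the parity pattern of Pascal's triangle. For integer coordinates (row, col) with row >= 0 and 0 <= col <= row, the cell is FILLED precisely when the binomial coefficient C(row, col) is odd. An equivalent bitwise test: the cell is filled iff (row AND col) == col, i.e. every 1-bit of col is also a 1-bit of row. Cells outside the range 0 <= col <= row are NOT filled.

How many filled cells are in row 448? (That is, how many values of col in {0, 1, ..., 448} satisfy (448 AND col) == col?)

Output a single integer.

Answer: 8

Derivation:
448 in binary = 111000000
popcount(448) = number of 1-bits in 111000000 = 3
A col c satisfies (448 AND c) == c iff every set bit of c is also set in 448; each of the 3 set bits of 448 can independently be on or off in c.
count = 2^3 = 8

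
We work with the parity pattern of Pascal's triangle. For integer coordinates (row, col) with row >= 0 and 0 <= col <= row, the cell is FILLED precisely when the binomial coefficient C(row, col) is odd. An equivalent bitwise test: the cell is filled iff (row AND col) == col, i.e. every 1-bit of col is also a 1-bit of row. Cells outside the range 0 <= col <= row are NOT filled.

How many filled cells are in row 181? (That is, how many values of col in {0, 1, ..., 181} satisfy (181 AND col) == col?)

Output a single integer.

181 in binary = 10110101
popcount(181) = number of 1-bits in 10110101 = 5
A col c satisfies (181 AND c) == c iff every set bit of c is also set in 181; each of the 5 set bits of 181 can independently be on or off in c.
count = 2^5 = 32

Answer: 32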